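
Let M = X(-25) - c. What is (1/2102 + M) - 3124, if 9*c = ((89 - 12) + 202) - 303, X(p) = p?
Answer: -19840775/6306 ≈ -3146.3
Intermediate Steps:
c = -8/3 (c = (((89 - 12) + 202) - 303)/9 = ((77 + 202) - 303)/9 = (279 - 303)/9 = (⅑)*(-24) = -8/3 ≈ -2.6667)
M = -67/3 (M = -25 - 1*(-8/3) = -25 + 8/3 = -67/3 ≈ -22.333)
(1/2102 + M) - 3124 = (1/2102 - 67/3) - 3124 = -140831/6306 - 3124 = -19840775/6306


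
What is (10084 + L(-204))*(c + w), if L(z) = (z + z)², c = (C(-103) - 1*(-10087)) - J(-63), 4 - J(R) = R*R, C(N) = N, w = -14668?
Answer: -126938012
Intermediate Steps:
J(R) = 4 - R² (J(R) = 4 - R*R = 4 - R²)
c = 13949 (c = (-103 - 1*(-10087)) - (4 - 1*(-63)²) = (-103 + 10087) - (4 - 1*3969) = 9984 - (4 - 3969) = 9984 - 1*(-3965) = 9984 + 3965 = 13949)
L(z) = 4*z² (L(z) = (2*z)² = 4*z²)
(10084 + L(-204))*(c + w) = (10084 + 4*(-204)²)*(13949 - 14668) = (10084 + 4*41616)*(-719) = (10084 + 166464)*(-719) = 176548*(-719) = -126938012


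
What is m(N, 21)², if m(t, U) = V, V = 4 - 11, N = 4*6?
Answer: 49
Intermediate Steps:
N = 24
V = -7
m(t, U) = -7
m(N, 21)² = (-7)² = 49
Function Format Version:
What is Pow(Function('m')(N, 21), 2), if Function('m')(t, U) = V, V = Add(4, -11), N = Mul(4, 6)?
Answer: 49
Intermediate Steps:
N = 24
V = -7
Function('m')(t, U) = -7
Pow(Function('m')(N, 21), 2) = Pow(-7, 2) = 49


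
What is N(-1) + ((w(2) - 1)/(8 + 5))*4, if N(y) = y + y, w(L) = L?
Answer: -22/13 ≈ -1.6923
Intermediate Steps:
N(y) = 2*y
N(-1) + ((w(2) - 1)/(8 + 5))*4 = 2*(-1) + ((2 - 1)/(8 + 5))*4 = -2 + (1/13)*4 = -2 + 4/13 = -22/13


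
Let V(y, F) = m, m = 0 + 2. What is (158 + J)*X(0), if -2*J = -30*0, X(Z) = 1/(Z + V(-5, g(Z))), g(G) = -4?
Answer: 79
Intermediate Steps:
m = 2
V(y, F) = 2
X(Z) = 1/(2 + Z) (X(Z) = 1/(Z + 2) = 1/(2 + Z))
J = 0 (J = -(-15)*0 = -½*0 = 0)
(158 + J)*X(0) = (158 + 0)/(2 + 0) = 158/2 = 158*(½) = 79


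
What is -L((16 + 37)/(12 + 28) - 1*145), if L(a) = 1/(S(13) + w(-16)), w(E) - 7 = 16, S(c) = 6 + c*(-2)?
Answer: -⅓ ≈ -0.33333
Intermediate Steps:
S(c) = 6 - 2*c
w(E) = 23 (w(E) = 7 + 16 = 23)
L(a) = ⅓ (L(a) = 1/((6 - 2*13) + 23) = 1/((6 - 26) + 23) = 1/(-20 + 23) = 1/3 = ⅓)
-L((16 + 37)/(12 + 28) - 1*145) = -1*⅓ = -⅓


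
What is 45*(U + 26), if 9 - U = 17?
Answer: 810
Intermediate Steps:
U = -8 (U = 9 - 1*17 = 9 - 17 = -8)
45*(U + 26) = 45*(-8 + 26) = 45*18 = 810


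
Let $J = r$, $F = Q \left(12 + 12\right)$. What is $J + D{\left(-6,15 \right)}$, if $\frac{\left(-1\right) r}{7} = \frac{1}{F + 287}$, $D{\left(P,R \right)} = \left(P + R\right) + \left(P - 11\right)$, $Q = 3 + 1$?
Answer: $- \frac{3071}{383} \approx -8.0183$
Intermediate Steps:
$Q = 4$
$F = 96$ ($F = 4 \left(12 + 12\right) = 4 \cdot 24 = 96$)
$D{\left(P,R \right)} = -11 + R + 2 P$ ($D{\left(P,R \right)} = \left(P + R\right) + \left(-11 + P\right) = -11 + R + 2 P$)
$r = - \frac{7}{383}$ ($r = - \frac{7}{96 + 287} = - \frac{7}{383} \approx -0.018277$)
$J = - \frac{7}{383} \approx -0.018277$
$J + D{\left(-6,15 \right)} = - \frac{7}{383} + \left(-11 + 15 + 2 \left(-6\right)\right) = - \frac{7}{383} - 8 = - \frac{3071}{383}$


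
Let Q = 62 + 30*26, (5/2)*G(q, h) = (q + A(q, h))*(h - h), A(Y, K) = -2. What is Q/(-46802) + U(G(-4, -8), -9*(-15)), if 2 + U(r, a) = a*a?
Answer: 426436002/23401 ≈ 18223.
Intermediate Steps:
G(q, h) = 0 (G(q, h) = 2*((q - 2)*(h - h))/5 = 2*((-2 + q)*0)/5 = (⅖)*0 = 0)
Q = 842 (Q = 62 + 780 = 842)
U(r, a) = -2 + a² (U(r, a) = -2 + a*a = -2 + a²)
Q/(-46802) + U(G(-4, -8), -9*(-15)) = 842/(-46802) + (-2 + (-9*(-15))²) = 842*(-1/46802) + (-2 + 135²) = -421/23401 + (-2 + 18225) = -421/23401 + 18223 = 426436002/23401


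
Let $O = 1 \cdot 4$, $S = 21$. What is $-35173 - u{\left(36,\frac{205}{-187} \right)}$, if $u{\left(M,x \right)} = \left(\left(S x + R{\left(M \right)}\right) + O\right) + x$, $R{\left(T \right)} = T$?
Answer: $- \frac{598211}{17} \approx -35189.0$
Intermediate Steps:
$O = 4$
$u{\left(M,x \right)} = 4 + M + 22 x$ ($u{\left(M,x \right)} = \left(\left(21 x + M\right) + 4\right) + x = \left(\left(M + 21 x\right) + 4\right) + x = \left(4 + M + 21 x\right) + x = 4 + M + 22 x$)
$-35173 - u{\left(36,\frac{205}{-187} \right)} = -35173 - \left(4 + 36 + 22 \frac{205}{-187}\right) = -35173 - \left(4 + 36 + 22 \cdot 205 \left(- \frac{1}{187}\right)\right) = -35173 - \left(4 + 36 + 22 \left(- \frac{205}{187}\right)\right) = -35173 - \left(4 + 36 - \frac{410}{17}\right) = -35173 - \frac{270}{17} = - \frac{598211}{17}$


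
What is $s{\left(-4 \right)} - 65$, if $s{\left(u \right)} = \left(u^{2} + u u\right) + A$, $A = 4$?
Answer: $-29$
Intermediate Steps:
$s{\left(u \right)} = 4 + 2 u^{2}$ ($s{\left(u \right)} = \left(u^{2} + u u\right) + 4 = \left(u^{2} + u^{2}\right) + 4 = 2 u^{2} + 4 = 4 + 2 u^{2}$)
$s{\left(-4 \right)} - 65 = \left(4 + 2 \left(-4\right)^{2}\right) - 65 = \left(4 + 2 \cdot 16\right) - 65 = \left(4 + 32\right) - 65 = 36 - 65 = -29$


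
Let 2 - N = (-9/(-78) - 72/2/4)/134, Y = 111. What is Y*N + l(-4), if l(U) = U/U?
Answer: 802573/3484 ≈ 230.36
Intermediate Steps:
l(U) = 1
N = 7199/3484 (N = 2 - (-9/(-78) - 72/2/4)/134 = 2 - (-9*(-1/78) - 72*½*(¼))/134 = 2 - (3/26 - 36*¼)/134 = 2 - (3/26 - 9)/134 = 2 - (-231)/(26*134) = 2 - 1*(-231/3484) = 2 + 231/3484 = 7199/3484 ≈ 2.0663)
Y*N + l(-4) = 111*(7199/3484) + 1 = 799089/3484 + 1 = 802573/3484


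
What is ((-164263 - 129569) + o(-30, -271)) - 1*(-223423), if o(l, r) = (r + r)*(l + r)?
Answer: 92733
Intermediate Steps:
o(l, r) = 2*r*(l + r) (o(l, r) = (2*r)*(l + r) = 2*r*(l + r))
((-164263 - 129569) + o(-30, -271)) - 1*(-223423) = ((-164263 - 129569) + 2*(-271)*(-30 - 271)) - 1*(-223423) = (-293832 + 2*(-271)*(-301)) + 223423 = (-293832 + 163142) + 223423 = -130690 + 223423 = 92733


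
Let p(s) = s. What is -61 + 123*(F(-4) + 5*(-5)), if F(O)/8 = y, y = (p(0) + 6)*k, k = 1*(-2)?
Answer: -14944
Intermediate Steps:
k = -2
y = -12 (y = (0 + 6)*(-2) = 6*(-2) = -12)
F(O) = -96 (F(O) = 8*(-12) = -96)
-61 + 123*(F(-4) + 5*(-5)) = -61 + 123*(-96 + 5*(-5)) = -61 + 123*(-96 - 25) = -61 + 123*(-121) = -61 - 14883 = -14944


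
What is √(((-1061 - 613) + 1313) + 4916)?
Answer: √4555 ≈ 67.491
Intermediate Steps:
√(((-1061 - 613) + 1313) + 4916) = √((-1674 + 1313) + 4916) = √(-361 + 4916) = √4555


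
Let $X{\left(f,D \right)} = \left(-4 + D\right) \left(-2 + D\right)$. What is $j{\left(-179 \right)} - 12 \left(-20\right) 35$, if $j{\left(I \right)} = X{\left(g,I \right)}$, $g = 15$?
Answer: $41523$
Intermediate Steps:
$j{\left(I \right)} = 8 + I^{2} - 6 I$
$j{\left(-179 \right)} - 12 \left(-20\right) 35 = \left(8 + \left(-179\right)^{2} - -1074\right) - 12 \left(-20\right) 35 = \left(8 + 32041 + 1074\right) - \left(-240\right) 35 = 33123 - -8400 = 33123 + 8400 = 41523$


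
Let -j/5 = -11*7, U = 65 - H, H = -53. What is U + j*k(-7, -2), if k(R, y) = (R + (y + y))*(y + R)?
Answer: 38233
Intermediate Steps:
U = 118 (U = 65 - 1*(-53) = 65 + 53 = 118)
k(R, y) = (R + y)*(R + 2*y) (k(R, y) = (R + 2*y)*(R + y) = (R + y)*(R + 2*y))
j = 385 (j = -(-55)*7 = -5*(-77) = 385)
U + j*k(-7, -2) = 118 + 385*((-7)² + 2*(-2)² + 3*(-7)*(-2)) = 118 + 385*(49 + 2*4 + 42) = 118 + 385*(49 + 8 + 42) = 118 + 385*99 = 118 + 38115 = 38233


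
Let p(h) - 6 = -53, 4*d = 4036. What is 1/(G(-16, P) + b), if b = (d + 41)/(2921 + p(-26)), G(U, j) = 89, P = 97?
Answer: 479/42806 ≈ 0.011190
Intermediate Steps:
d = 1009 (d = (1/4)*4036 = 1009)
p(h) = -47 (p(h) = 6 - 53 = -47)
b = 175/479 (b = (1009 + 41)/(2921 - 47) = 1050/2874 = 1050*(1/2874) = 175/479 ≈ 0.36534)
1/(G(-16, P) + b) = 1/(89 + 175/479) = 1/(42806/479) = 479/42806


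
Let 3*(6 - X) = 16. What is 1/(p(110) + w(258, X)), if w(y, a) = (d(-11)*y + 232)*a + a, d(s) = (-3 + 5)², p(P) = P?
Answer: 3/2860 ≈ 0.0010490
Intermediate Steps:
d(s) = 4 (d(s) = 2² = 4)
X = ⅔ (X = 6 - ⅓*16 = 6 - 16/3 = ⅔ ≈ 0.66667)
w(y, a) = a + a*(232 + 4*y) (w(y, a) = (4*y + 232)*a + a = (232 + 4*y)*a + a = a*(232 + 4*y) + a = a + a*(232 + 4*y))
1/(p(110) + w(258, X)) = 1/(110 + 2*(233 + 4*258)/3) = 1/(110 + 2*(233 + 1032)/3) = 1/(110 + (⅔)*1265) = 1/(110 + 2530/3) = 1/(2860/3) = 3/2860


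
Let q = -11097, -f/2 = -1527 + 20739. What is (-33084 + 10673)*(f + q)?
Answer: 1109815131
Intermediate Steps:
f = -38424 (f = -2*(-1527 + 20739) = -2*19212 = -38424)
(-33084 + 10673)*(f + q) = (-33084 + 10673)*(-38424 - 11097) = -22411*(-49521) = 1109815131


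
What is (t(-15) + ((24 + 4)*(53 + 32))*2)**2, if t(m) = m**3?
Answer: 1918225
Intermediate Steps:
(t(-15) + ((24 + 4)*(53 + 32))*2)**2 = ((-15)**3 + ((24 + 4)*(53 + 32))*2)**2 = (-3375 + (28*85)*2)**2 = (-3375 + 2380*2)**2 = (-3375 + 4760)**2 = 1385**2 = 1918225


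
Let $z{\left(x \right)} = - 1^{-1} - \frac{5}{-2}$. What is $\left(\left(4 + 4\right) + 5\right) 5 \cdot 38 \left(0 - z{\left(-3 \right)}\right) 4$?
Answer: $-14820$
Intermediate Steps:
$z{\left(x \right)} = \frac{3}{2}$ ($z{\left(x \right)} = \left(-1\right) 1 - - \frac{5}{2} = -1 + \frac{5}{2} = \frac{3}{2}$)
$\left(\left(4 + 4\right) + 5\right) 5 \cdot 38 \left(0 - z{\left(-3 \right)}\right) 4 = \left(\left(4 + 4\right) + 5\right) 5 \cdot 38 \left(0 - \frac{3}{2}\right) 4 = \left(8 + 5\right) 5 \cdot 38 \left(0 - \frac{3}{2}\right) 4 = 13 \cdot 5 \cdot 38 \left(\left(- \frac{3}{2}\right) 4\right) = 65 \cdot 38 \left(-6\right) = 2470 \left(-6\right) = -14820$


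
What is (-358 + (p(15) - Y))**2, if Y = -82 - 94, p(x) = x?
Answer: 27889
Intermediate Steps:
Y = -176
(-358 + (p(15) - Y))**2 = (-358 + (15 - 1*(-176)))**2 = (-358 + (15 + 176))**2 = (-358 + 191)**2 = (-167)**2 = 27889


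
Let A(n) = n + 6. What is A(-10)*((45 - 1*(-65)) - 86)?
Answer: -96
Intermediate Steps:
A(n) = 6 + n
A(-10)*((45 - 1*(-65)) - 86) = (6 - 10)*((45 - 1*(-65)) - 86) = -4*((45 + 65) - 86) = -4*(110 - 86) = -4*24 = -96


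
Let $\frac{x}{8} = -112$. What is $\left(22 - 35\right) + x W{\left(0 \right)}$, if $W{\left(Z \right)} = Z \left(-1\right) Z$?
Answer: $-13$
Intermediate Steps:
$x = -896$ ($x = 8 \left(-112\right) = -896$)
$W{\left(Z \right)} = - Z^{2}$ ($W{\left(Z \right)} = - Z Z = - Z^{2}$)
$\left(22 - 35\right) + x W{\left(0 \right)} = \left(22 - 35\right) - 896 \left(- 0^{2}\right) = -13 - 896 \left(\left(-1\right) 0\right) = -13 - 0 = -13 + 0 = -13$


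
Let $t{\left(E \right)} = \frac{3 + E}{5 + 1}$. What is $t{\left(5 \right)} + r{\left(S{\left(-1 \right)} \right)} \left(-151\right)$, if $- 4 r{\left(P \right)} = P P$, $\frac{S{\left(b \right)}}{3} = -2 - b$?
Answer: $\frac{4093}{12} \approx 341.08$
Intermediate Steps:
$t{\left(E \right)} = \frac{1}{2} + \frac{E}{6}$ ($t{\left(E \right)} = \frac{3 + E}{6} = \left(3 + E\right) \frac{1}{6} = \frac{1}{2} + \frac{E}{6}$)
$S{\left(b \right)} = -6 - 3 b$ ($S{\left(b \right)} = 3 \left(-2 - b\right) = -6 - 3 b$)
$r{\left(P \right)} = - \frac{P^{2}}{4}$ ($r{\left(P \right)} = - \frac{P P}{4} = - \frac{P^{2}}{4}$)
$t{\left(5 \right)} + r{\left(S{\left(-1 \right)} \right)} \left(-151\right) = \left(\frac{1}{2} + \frac{1}{6} \cdot 5\right) + - \frac{\left(-6 - -3\right)^{2}}{4} \left(-151\right) = \left(\frac{1}{2} + \frac{5}{6}\right) + - \frac{\left(-6 + 3\right)^{2}}{4} \left(-151\right) = \frac{4}{3} + - \frac{\left(-3\right)^{2}}{4} \left(-151\right) = \frac{4}{3} + \left(- \frac{1}{4}\right) 9 \left(-151\right) = \frac{4}{3} - - \frac{1359}{4} = \frac{4}{3} + \frac{1359}{4} = \frac{4093}{12}$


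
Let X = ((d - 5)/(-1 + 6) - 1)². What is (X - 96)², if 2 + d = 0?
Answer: 5089536/625 ≈ 8143.3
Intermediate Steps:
d = -2 (d = -2 + 0 = -2)
X = 144/25 (X = ((-2 - 5)/(-1 + 6) - 1)² = (-7/5 - 1)² = (-12/5)² = 144/25 ≈ 5.7600)
(X - 96)² = (144/25 - 96)² = (-2256/25)² = 5089536/625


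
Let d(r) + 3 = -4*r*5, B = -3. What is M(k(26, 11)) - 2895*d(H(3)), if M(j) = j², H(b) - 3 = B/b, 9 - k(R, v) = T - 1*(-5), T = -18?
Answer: 124969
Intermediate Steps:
k(R, v) = 22 (k(R, v) = 9 - (-18 - 1*(-5)) = 9 - (-18 + 5) = 9 - 1*(-13) = 9 + 13 = 22)
H(b) = 3 - 3/b
d(r) = -3 - 20*r (d(r) = -3 - 4*r*5 = -3 - 20*r)
M(k(26, 11)) - 2895*d(H(3)) = 22² - 2895*(-3 - 20*(3 - 3/3)) = 484 - 2895*(-3 - 20*(3 - 3*⅓)) = 484 - 2895*(-3 - 20*(3 - 1)) = 484 - 2895*(-3 - 20*2) = 484 - 2895*(-3 - 40) = 484 - 2895*(-43) = 484 + 124485 = 124969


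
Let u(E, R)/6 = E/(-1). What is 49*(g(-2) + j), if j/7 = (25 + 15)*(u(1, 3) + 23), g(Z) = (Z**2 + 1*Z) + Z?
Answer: 233240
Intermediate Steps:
g(Z) = Z**2 + 2*Z (g(Z) = (Z**2 + Z) + Z = (Z + Z**2) + Z = Z**2 + 2*Z)
u(E, R) = -6*E (u(E, R) = 6*(E/(-1)) = 6*(E*(-1)) = 6*(-E) = -6*E)
j = 4760 (j = 7*((25 + 15)*(-6*1 + 23)) = 7*(40*(-6 + 23)) = 7*(40*17) = 7*680 = 4760)
49*(g(-2) + j) = 49*(-2*(2 - 2) + 4760) = 49*(-2*0 + 4760) = 49*(0 + 4760) = 49*4760 = 233240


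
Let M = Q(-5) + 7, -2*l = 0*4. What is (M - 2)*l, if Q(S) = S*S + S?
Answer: 0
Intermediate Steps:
l = 0 (l = -0*4 = -1/2*0 = 0)
Q(S) = S + S**2 (Q(S) = S**2 + S = S + S**2)
M = 27 (M = -5*(1 - 5) + 7 = -5*(-4) + 7 = 20 + 7 = 27)
(M - 2)*l = (27 - 2)*0 = 25*0 = 0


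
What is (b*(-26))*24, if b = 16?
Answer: -9984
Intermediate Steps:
(b*(-26))*24 = (16*(-26))*24 = -416*24 = -9984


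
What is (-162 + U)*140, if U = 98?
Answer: -8960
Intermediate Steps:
(-162 + U)*140 = (-162 + 98)*140 = -64*140 = -8960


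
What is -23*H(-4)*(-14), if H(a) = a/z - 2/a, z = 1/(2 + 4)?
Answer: -7567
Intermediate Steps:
z = 1/6 ≈ 0.16667
H(a) = -2/a + 6*a (H(a) = a/(1/6) - 2/a = a*6 - 2/a = 6*a - 2/a = -2/a + 6*a)
-23*H(-4)*(-14) = -23*(-2/(-4) + 6*(-4))*(-14) = -23*(-2*(-1/4) - 24)*(-14) = -23*(1/2 - 24)*(-14) = -23*(-47/2)*(-14) = (1081/2)*(-14) = -7567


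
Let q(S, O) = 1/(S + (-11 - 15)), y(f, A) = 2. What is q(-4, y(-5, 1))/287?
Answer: -1/8610 ≈ -0.00011614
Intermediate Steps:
q(S, O) = 1/(-26 + S) (q(S, O) = 1/(S - 26) = 1/(-26 + S))
q(-4, y(-5, 1))/287 = 1/(-26 - 4*287) = (1/287)/(-30) = -1/30*1/287 = -1/8610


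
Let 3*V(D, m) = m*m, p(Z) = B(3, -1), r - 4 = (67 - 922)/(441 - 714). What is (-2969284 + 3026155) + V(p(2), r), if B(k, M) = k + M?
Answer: 1413267454/24843 ≈ 56888.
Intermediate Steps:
r = 649/91 (r = 4 + (67 - 922)/(441 - 714) = 4 - 855/(-273) = 4 - 855*(-1/273) = 4 + 285/91 = 649/91 ≈ 7.1319)
B(k, M) = M + k
p(Z) = 2 (p(Z) = -1 + 3 = 2)
V(D, m) = m²/3 (V(D, m) = (m*m)/3 = m²/3)
(-2969284 + 3026155) + V(p(2), r) = (-2969284 + 3026155) + (649/91)²/3 = 56871 + (⅓)*(421201/8281) = 56871 + 421201/24843 = 1413267454/24843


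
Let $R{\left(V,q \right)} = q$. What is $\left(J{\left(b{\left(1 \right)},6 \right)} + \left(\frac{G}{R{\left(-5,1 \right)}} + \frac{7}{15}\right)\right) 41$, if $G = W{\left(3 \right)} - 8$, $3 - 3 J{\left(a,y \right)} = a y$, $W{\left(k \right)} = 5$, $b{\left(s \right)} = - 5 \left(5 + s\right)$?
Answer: $\frac{35957}{15} \approx 2397.1$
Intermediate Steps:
$b{\left(s \right)} = -25 - 5 s$
$J{\left(a,y \right)} = 1 - \frac{a y}{3}$
$G = -3$ ($G = 5 - 8 = -3$)
$\left(J{\left(b{\left(1 \right)},6 \right)} + \left(\frac{G}{R{\left(-5,1 \right)}} + \frac{7}{15}\right)\right) 41 = \left(\left(1 - \frac{1}{3} \left(-25 - 5\right) 6\right) + \left(- \frac{3}{1} + \frac{7}{15}\right)\right) 41 = \left(\left(1 - \frac{1}{3} \left(-25 - 5\right) 6\right) + \left(\left(-3\right) 1 + 7 \cdot \frac{1}{15}\right)\right) 41 = \left(\left(1 - \left(-10\right) 6\right) + \left(-3 + \frac{7}{15}\right)\right) 41 = \left(\left(1 + 60\right) - \frac{38}{15}\right) 41 = \left(61 - \frac{38}{15}\right) 41 = \frac{877}{15} \cdot 41 = \frac{35957}{15}$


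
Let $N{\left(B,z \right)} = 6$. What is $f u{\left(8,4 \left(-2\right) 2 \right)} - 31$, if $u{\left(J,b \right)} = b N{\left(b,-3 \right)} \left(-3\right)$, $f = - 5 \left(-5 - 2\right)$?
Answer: $10049$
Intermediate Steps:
$f = 35$ ($f = - 5 \left(-5 - 2\right) = \left(-5\right) \left(-7\right) = 35$)
$u{\left(J,b \right)} = - 18 b$ ($u{\left(J,b \right)} = b 6 \left(-3\right) = 6 b \left(-3\right) = - 18 b$)
$f u{\left(8,4 \left(-2\right) 2 \right)} - 31 = 35 \left(- 18 \cdot 4 \left(-2\right) 2\right) - 31 = 35 \left(- 18 \left(\left(-8\right) 2\right)\right) - 31 = 35 \left(\left(-18\right) \left(-16\right)\right) - 31 = 35 \cdot 288 - 31 = 10080 - 31 = 10049$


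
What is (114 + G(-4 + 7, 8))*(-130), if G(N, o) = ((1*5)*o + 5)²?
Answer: -278070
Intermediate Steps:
G(N, o) = (5 + 5*o)² (G(N, o) = (5*o + 5)² = (5 + 5*o)²)
(114 + G(-4 + 7, 8))*(-130) = (114 + 25*(1 + 8)²)*(-130) = (114 + 25*9²)*(-130) = (114 + 25*81)*(-130) = (114 + 2025)*(-130) = 2139*(-130) = -278070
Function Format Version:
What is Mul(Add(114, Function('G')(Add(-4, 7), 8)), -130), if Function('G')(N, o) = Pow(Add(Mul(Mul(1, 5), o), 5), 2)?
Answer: -278070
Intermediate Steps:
Function('G')(N, o) = Pow(Add(5, Mul(5, o)), 2) (Function('G')(N, o) = Pow(Add(Mul(5, o), 5), 2) = Pow(Add(5, Mul(5, o)), 2))
Mul(Add(114, Function('G')(Add(-4, 7), 8)), -130) = Mul(Add(114, Mul(25, Pow(Add(1, 8), 2))), -130) = Mul(Add(114, Mul(25, Pow(9, 2))), -130) = Mul(Add(114, Mul(25, 81)), -130) = Mul(Add(114, 2025), -130) = Mul(2139, -130) = -278070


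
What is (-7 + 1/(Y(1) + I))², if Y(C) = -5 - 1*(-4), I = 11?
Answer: 4761/100 ≈ 47.610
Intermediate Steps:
Y(C) = -1 (Y(C) = -5 + 4 = -1)
(-7 + 1/(Y(1) + I))² = (-7 + 1/(-1 + 11))² = (-7 + 1/10)² = (-7 + ⅒)² = (-69/10)² = 4761/100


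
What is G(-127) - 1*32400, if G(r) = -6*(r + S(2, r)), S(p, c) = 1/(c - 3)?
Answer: -2056467/65 ≈ -31638.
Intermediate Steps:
S(p, c) = 1/(-3 + c)
G(r) = -6*r - 6/(-3 + r) (G(r) = -6*(r + 1/(-3 + r)) = -6*r - 6/(-3 + r))
G(-127) - 1*32400 = 6*(-1 - 1*(-127)*(-3 - 127))/(-3 - 127) - 1*32400 = 6*(-1 - 1*(-127)*(-130))/(-130) - 32400 = 6*(-1/130)*(-1 - 16510) - 32400 = 6*(-1/130)*(-16511) - 32400 = 49533/65 - 32400 = -2056467/65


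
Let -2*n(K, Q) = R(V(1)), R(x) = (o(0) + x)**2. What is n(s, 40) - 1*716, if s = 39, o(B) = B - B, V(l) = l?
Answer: -1433/2 ≈ -716.50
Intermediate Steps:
o(B) = 0
R(x) = x**2 (R(x) = (0 + x)**2 = x**2)
n(K, Q) = -1/2 (n(K, Q) = -1/2*1**2 = -1/2*1 = -1/2)
n(s, 40) - 1*716 = -1/2 - 1*716 = -1/2 - 716 = -1433/2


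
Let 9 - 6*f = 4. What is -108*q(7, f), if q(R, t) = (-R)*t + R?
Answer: -126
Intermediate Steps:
f = 5/6 (f = 3/2 - 1/6*4 = 3/2 - 2/3 = 5/6 ≈ 0.83333)
q(R, t) = R - R*t (q(R, t) = -R*t + R = R - R*t)
-108*q(7, f) = -756*(1 - 1*5/6) = -756*(1 - 5/6) = -756/6 = -108*7/6 = -126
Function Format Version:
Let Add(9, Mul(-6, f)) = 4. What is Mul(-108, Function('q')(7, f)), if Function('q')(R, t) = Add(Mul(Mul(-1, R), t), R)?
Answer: -126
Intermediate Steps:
f = Rational(5, 6) (f = Add(Rational(3, 2), Mul(Rational(-1, 6), 4)) = Add(Rational(3, 2), Rational(-2, 3)) = Rational(5, 6) ≈ 0.83333)
Function('q')(R, t) = Add(R, Mul(-1, R, t)) (Function('q')(R, t) = Add(Mul(-1, R, t), R) = Add(R, Mul(-1, R, t)))
Mul(-108, Function('q')(7, f)) = Mul(-108, Mul(7, Add(1, Mul(-1, Rational(5, 6))))) = Mul(-108, Mul(7, Add(1, Rational(-5, 6)))) = Mul(-108, Mul(7, Rational(1, 6))) = Mul(-108, Rational(7, 6)) = -126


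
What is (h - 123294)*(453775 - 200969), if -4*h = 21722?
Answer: -32542325947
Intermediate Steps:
h = -10861/2 (h = -¼*21722 = -10861/2 ≈ -5430.5)
(h - 123294)*(453775 - 200969) = (-10861/2 - 123294)*(453775 - 200969) = -257449/2*252806 = -32542325947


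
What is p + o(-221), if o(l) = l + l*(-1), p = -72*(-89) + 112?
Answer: 6520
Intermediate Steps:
p = 6520 (p = 6408 + 112 = 6520)
o(l) = 0 (o(l) = l - l = 0)
p + o(-221) = 6520 + 0 = 6520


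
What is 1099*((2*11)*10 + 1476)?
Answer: 1863904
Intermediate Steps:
1099*((2*11)*10 + 1476) = 1099*(22*10 + 1476) = 1099*(220 + 1476) = 1099*1696 = 1863904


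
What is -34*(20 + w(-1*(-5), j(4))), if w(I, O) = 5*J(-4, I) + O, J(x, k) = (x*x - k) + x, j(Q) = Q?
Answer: -2006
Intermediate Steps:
J(x, k) = x + x² - k (J(x, k) = (x² - k) + x = x + x² - k)
w(I, O) = 60 + O - 5*I (w(I, O) = 5*(-4 + (-4)² - I) + O = 5*(-4 + 16 - I) + O = 5*(12 - I) + O = (60 - 5*I) + O = 60 + O - 5*I)
-34*(20 + w(-1*(-5), j(4))) = -34*(20 + (60 + 4 - (-5)*(-5))) = -34*(20 + (60 + 4 - 5*5)) = -34*(20 + (60 + 4 - 25)) = -34*(20 + 39) = -34*59 = -2006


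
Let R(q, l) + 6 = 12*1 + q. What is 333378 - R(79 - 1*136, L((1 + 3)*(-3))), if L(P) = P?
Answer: 333429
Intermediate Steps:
R(q, l) = 6 + q (R(q, l) = -6 + (12*1 + q) = -6 + (12 + q) = 6 + q)
333378 - R(79 - 1*136, L((1 + 3)*(-3))) = 333378 - (6 + (79 - 1*136)) = 333378 - (6 + (79 - 136)) = 333378 - (6 - 57) = 333378 - 1*(-51) = 333378 + 51 = 333429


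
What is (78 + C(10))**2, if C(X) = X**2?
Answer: 31684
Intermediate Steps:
(78 + C(10))**2 = (78 + 10**2)**2 = (78 + 100)**2 = 178**2 = 31684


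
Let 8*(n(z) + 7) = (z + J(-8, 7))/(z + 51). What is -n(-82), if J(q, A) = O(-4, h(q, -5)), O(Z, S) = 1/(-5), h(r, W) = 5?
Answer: 8269/1240 ≈ 6.6685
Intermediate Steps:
O(Z, S) = -1/5
J(q, A) = -1/5
n(z) = -7 + (-1/5 + z)/(8*(51 + z)) (n(z) = -7 + ((z - 1/5)/(z + 51))/8 = -7 + ((-1/5 + z)/(51 + z))/8 = -7 + (-1/5 + z)/(8*(51 + z)))
-n(-82) = -(-14281 - 275*(-82))/(40*(51 - 82)) = -(-14281 + 22550)/(40*(-31)) = -(-1)*8269/(40*31) = -1*(-8269/1240) = 8269/1240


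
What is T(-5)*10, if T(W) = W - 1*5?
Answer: -100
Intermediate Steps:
T(W) = -5 + W (T(W) = W - 5 = -5 + W)
T(-5)*10 = (-5 - 5)*10 = -10*10 = -100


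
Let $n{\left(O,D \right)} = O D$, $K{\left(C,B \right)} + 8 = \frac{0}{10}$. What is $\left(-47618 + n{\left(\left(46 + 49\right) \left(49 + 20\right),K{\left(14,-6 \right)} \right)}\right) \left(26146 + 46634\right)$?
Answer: $-7282221240$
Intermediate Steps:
$K{\left(C,B \right)} = -8$ ($K{\left(C,B \right)} = -8 + \frac{0}{10} = -8 + 0 \cdot \frac{1}{10} = -8 + 0 = -8$)
$n{\left(O,D \right)} = D O$
$\left(-47618 + n{\left(\left(46 + 49\right) \left(49 + 20\right),K{\left(14,-6 \right)} \right)}\right) \left(26146 + 46634\right) = \left(-47618 - 8 \left(46 + 49\right) \left(49 + 20\right)\right) \left(26146 + 46634\right) = \left(-47618 - 8 \cdot 95 \cdot 69\right) 72780 = \left(-47618 - 52440\right) 72780 = \left(-100058\right) 72780 = -7282221240$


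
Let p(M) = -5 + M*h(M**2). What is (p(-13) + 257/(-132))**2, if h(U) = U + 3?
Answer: 87656852761/17424 ≈ 5.0308e+6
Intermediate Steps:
h(U) = 3 + U
p(M) = -5 + M*(3 + M**2)
(p(-13) + 257/(-132))**2 = ((-5 - 13*(3 + (-13)**2)) + 257/(-132))**2 = ((-5 - 13*(3 + 169)) + 257*(-1/132))**2 = ((-5 - 13*172) - 257/132)**2 = ((-5 - 2236) - 257/132)**2 = (-2241 - 257/132)**2 = (-296069/132)**2 = 87656852761/17424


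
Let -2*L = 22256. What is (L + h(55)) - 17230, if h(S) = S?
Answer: -28303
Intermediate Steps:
L = -11128 (L = -1/2*22256 = -11128)
(L + h(55)) - 17230 = (-11128 + 55) - 17230 = -11073 - 17230 = -28303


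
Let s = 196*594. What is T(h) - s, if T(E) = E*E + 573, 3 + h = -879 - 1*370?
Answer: 1451653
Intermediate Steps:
s = 116424
h = -1252 (h = -3 + (-879 - 1*370) = -3 + (-879 - 370) = -3 - 1249 = -1252)
T(E) = 573 + E² (T(E) = E² + 573 = 573 + E²)
T(h) - s = (573 + (-1252)²) - 1*116424 = (573 + 1567504) - 116424 = 1568077 - 116424 = 1451653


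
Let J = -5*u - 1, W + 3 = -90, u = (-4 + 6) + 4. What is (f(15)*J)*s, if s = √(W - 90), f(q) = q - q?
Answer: 0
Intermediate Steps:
u = 6 (u = 2 + 4 = 6)
W = -93 (W = -3 - 90 = -93)
J = -31 (J = -5*6 - 1 = -30 - 1 = -31)
f(q) = 0
s = I*√183 (s = √(-93 - 90) = √(-183) = I*√183 ≈ 13.528*I)
(f(15)*J)*s = (0*(-31))*(I*√183) = 0*(I*√183) = 0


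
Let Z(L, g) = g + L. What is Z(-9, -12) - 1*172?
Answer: -193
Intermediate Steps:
Z(L, g) = L + g
Z(-9, -12) - 1*172 = (-9 - 12) - 1*172 = -21 - 172 = -193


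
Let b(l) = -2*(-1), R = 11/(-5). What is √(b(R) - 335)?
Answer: 3*I*√37 ≈ 18.248*I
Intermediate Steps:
R = -11/5 (R = 11*(-⅕) = -11/5 ≈ -2.2000)
b(l) = 2
√(b(R) - 335) = √(2 - 335) = √(-333) = 3*I*√37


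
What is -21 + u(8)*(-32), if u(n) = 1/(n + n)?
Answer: -23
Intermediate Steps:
u(n) = 1/(2*n)
-21 + u(8)*(-32) = -21 + ((½)/8)*(-32) = -21 + ((½)*(⅛))*(-32) = -21 + (1/16)*(-32) = -21 - 2 = -23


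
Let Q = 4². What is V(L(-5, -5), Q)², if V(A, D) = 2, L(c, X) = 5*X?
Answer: 4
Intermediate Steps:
Q = 16
V(L(-5, -5), Q)² = 2² = 4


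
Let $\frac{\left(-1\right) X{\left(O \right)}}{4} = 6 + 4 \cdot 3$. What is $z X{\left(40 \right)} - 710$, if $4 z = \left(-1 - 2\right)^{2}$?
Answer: $-872$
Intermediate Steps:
$z = \frac{9}{4}$ ($z = \frac{\left(-1 - 2\right)^{2}}{4} = \frac{\left(-3\right)^{2}}{4} = \frac{1}{4} \cdot 9 = \frac{9}{4} \approx 2.25$)
$X{\left(O \right)} = -72$ ($X{\left(O \right)} = - 4 \left(6 + 4 \cdot 3\right) = - 4 \left(6 + 12\right) = \left(-4\right) 18 = -72$)
$z X{\left(40 \right)} - 710 = \frac{9}{4} \left(-72\right) - 710 = -162 - 710 = -872$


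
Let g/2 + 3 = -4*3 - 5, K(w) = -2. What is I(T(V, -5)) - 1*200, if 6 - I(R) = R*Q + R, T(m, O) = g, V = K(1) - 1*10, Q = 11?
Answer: 286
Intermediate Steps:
g = -40 (g = -6 + 2*(-4*3 - 5) = -6 + 2*(-12 - 5) = -6 + 2*(-17) = -6 - 34 = -40)
V = -12 (V = -2 - 1*10 = -2 - 10 = -12)
T(m, O) = -40
I(R) = 6 - 12*R (I(R) = 6 - (R*11 + R) = 6 - (11*R + R) = 6 - 12*R)
I(T(V, -5)) - 1*200 = (6 - 12*(-40)) - 1*200 = (6 + 480) - 200 = 486 - 200 = 286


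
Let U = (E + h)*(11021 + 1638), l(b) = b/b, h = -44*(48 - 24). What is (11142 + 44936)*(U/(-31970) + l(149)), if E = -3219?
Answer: 303657855721/3197 ≈ 9.4982e+7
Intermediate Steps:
h = -1056 (h = -44*24 = -1056)
l(b) = 1
U = -54117225 (U = (-3219 - 1056)*(11021 + 1638) = -4275*12659 = -54117225)
(11142 + 44936)*(U/(-31970) + l(149)) = (11142 + 44936)*(-54117225/(-31970) + 1) = 56078*(-54117225*(-1/31970) + 1) = 56078*(10823445/6394 + 1) = 56078*(10829839/6394) = 303657855721/3197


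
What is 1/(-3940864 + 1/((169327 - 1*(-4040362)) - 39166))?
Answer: -4170523/16435463951871 ≈ -2.5375e-7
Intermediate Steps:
1/(-3940864 + 1/((169327 - 1*(-4040362)) - 39166)) = 1/(-3940864 + 1/((169327 + 4040362) - 39166)) = 1/(-3940864 + 1/(4209689 - 39166)) = 1/(-3940864 + 1/4170523) = 1/(-16435463951871/4170523) = -4170523/16435463951871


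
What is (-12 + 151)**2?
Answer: 19321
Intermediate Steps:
(-12 + 151)**2 = 139**2 = 19321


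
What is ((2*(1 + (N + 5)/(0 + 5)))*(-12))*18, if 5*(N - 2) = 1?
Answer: -26352/25 ≈ -1054.1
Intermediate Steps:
N = 11/5 (N = 2 + (⅕)*1 = 2 + ⅕ = 11/5 ≈ 2.2000)
((2*(1 + (N + 5)/(0 + 5)))*(-12))*18 = ((2*(1 + (11/5 + 5)/(0 + 5)))*(-12))*18 = ((2*(1 + (36/5)/5))*(-12))*18 = ((2*(1 + (36/5)*(⅕)))*(-12))*18 = ((2*(1 + 36/25))*(-12))*18 = ((2*(61/25))*(-12))*18 = ((122/25)*(-12))*18 = -1464/25*18 = -26352/25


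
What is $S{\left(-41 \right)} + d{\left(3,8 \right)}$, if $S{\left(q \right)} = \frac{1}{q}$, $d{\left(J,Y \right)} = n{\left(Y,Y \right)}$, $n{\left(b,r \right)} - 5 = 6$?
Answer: $\frac{450}{41} \approx 10.976$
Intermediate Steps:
$n{\left(b,r \right)} = 11$ ($n{\left(b,r \right)} = 5 + 6 = 11$)
$d{\left(J,Y \right)} = 11$
$S{\left(-41 \right)} + d{\left(3,8 \right)} = \frac{1}{-41} + 11 = - \frac{1}{41} + 11 = \frac{450}{41}$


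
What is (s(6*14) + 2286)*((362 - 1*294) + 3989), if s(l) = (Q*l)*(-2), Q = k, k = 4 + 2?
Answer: 5184846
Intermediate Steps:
k = 6
Q = 6
s(l) = -12*l (s(l) = (6*l)*(-2) = -12*l)
(s(6*14) + 2286)*((362 - 1*294) + 3989) = (-72*14 + 2286)*((362 - 1*294) + 3989) = (-12*84 + 2286)*((362 - 294) + 3989) = (-1008 + 2286)*(68 + 3989) = 1278*4057 = 5184846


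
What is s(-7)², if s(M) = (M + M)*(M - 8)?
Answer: 44100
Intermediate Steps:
s(M) = 2*M*(-8 + M) (s(M) = (2*M)*(-8 + M) = 2*M*(-8 + M))
s(-7)² = (2*(-7)*(-8 - 7))² = (2*(-7)*(-15))² = 210² = 44100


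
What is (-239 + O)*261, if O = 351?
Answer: 29232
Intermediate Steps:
(-239 + O)*261 = (-239 + 351)*261 = 112*261 = 29232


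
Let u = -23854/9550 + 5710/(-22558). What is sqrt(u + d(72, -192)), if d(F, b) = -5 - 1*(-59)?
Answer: 2*sqrt(1486530981943447)/10771445 ≈ 7.1588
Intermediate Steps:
d(F, b) = 54 (d(F, b) = -5 + 59 = 54)
u = -148157258/53857225 (u = -23854*1/9550 + 5710*(-1/22558) = -11927/4775 - 2855/11279 = -148157258/53857225 ≈ -2.7509)
sqrt(u + d(72, -192)) = sqrt(-148157258/53857225 + 54) = sqrt(2760132892/53857225) = 2*sqrt(1486530981943447)/10771445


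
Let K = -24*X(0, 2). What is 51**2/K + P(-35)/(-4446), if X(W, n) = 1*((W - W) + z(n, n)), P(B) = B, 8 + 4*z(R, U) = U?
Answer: 642517/8892 ≈ 72.258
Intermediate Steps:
z(R, U) = -2 + U/4
X(W, n) = -2 + n/4 (X(W, n) = 1*((W - W) + (-2 + n/4)) = 1*(0 + (-2 + n/4)) = 1*(-2 + n/4) = -2 + n/4)
K = 36 (K = -24*(-2 + (1/4)*2) = -24*(-2 + 1/2) = -24*(-3/2) = 36)
51**2/K + P(-35)/(-4446) = 51**2/36 - 35/(-4446) = 2601*(1/36) - 35*(-1/4446) = 289/4 + 35/4446 = 642517/8892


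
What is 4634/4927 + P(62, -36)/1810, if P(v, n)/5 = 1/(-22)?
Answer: 36900249/39238628 ≈ 0.94041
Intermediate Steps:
P(v, n) = -5/22 (P(v, n) = 5/(-22) = 5*(-1/22) = -5/22)
4634/4927 + P(62, -36)/1810 = 4634/4927 - 5/22/1810 = 4634*(1/4927) - 5/22*1/1810 = 4634/4927 - 1/7964 = 36900249/39238628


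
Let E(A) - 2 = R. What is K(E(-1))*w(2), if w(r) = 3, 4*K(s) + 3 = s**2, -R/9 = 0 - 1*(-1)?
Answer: 69/2 ≈ 34.500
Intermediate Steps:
R = -9 (R = -9*(0 - 1*(-1)) = -9*(0 + 1) = -9*1 = -9)
E(A) = -7 (E(A) = 2 - 9 = -7)
K(s) = -3/4 + s**2/4
K(E(-1))*w(2) = (-3/4 + (1/4)*(-7)**2)*3 = (-3/4 + (1/4)*49)*3 = (-3/4 + 49/4)*3 = (23/2)*3 = 69/2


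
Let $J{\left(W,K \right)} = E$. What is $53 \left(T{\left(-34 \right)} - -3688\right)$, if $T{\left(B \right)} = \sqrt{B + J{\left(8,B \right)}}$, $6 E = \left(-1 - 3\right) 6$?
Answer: $195464 + 53 i \sqrt{38} \approx 1.9546 \cdot 10^{5} + 326.71 i$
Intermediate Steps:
$E = -4$ ($E = \frac{\left(-1 - 3\right) 6}{6} = \frac{\left(-4\right) 6}{6} = \frac{1}{6} \left(-24\right) = -4$)
$J{\left(W,K \right)} = -4$
$T{\left(B \right)} = \sqrt{-4 + B}$ ($T{\left(B \right)} = \sqrt{B - 4} = \sqrt{-4 + B}$)
$53 \left(T{\left(-34 \right)} - -3688\right) = 53 \left(\sqrt{-4 - 34} - -3688\right) = 53 \left(\sqrt{-38} + 3688\right) = 53 \left(i \sqrt{38} + 3688\right) = 53 \left(3688 + i \sqrt{38}\right) = 195464 + 53 i \sqrt{38}$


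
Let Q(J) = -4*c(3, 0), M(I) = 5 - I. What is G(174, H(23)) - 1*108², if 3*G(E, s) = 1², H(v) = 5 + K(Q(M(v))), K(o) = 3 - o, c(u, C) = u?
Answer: -34991/3 ≈ -11664.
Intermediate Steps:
Q(J) = -12 (Q(J) = -4*3 = -12)
H(v) = 20 (H(v) = 5 + (3 - 1*(-12)) = 5 + (3 + 12) = 5 + 15 = 20)
G(E, s) = ⅓ (G(E, s) = (⅓)*1² = (⅓)*1 = ⅓)
G(174, H(23)) - 1*108² = ⅓ - 1*108² = ⅓ - 1*11664 = ⅓ - 11664 = -34991/3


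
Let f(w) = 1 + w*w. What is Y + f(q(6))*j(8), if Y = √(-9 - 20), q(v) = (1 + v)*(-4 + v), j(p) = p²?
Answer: 12608 + I*√29 ≈ 12608.0 + 5.3852*I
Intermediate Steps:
Y = I*√29 (Y = √(-29) = I*√29 ≈ 5.3852*I)
f(w) = 1 + w²
Y + f(q(6))*j(8) = I*√29 + (1 + (-4 + 6² - 3*6)²)*8² = I*√29 + (1 + (-4 + 36 - 18)²)*64 = I*√29 + (1 + 14²)*64 = I*√29 + (1 + 196)*64 = I*√29 + 197*64 = I*√29 + 12608 = 12608 + I*√29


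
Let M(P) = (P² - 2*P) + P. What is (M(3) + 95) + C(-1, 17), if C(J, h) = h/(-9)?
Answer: 892/9 ≈ 99.111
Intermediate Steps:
M(P) = P² - P
C(J, h) = -h/9 (C(J, h) = h*(-⅑) = -h/9)
(M(3) + 95) + C(-1, 17) = (3*(-1 + 3) + 95) - ⅑*17 = (3*2 + 95) - 17/9 = (6 + 95) - 17/9 = 101 - 17/9 = 892/9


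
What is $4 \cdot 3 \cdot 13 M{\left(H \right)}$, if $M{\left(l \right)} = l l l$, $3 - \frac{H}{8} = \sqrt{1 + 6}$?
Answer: $7188480 - 2715648 \sqrt{7} \approx 3550.7$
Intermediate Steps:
$H = 24 - 8 \sqrt{7}$ ($H = 24 - 8 \sqrt{1 + 6} = 24 - 8 \sqrt{7} \approx 2.834$)
$M{\left(l \right)} = l^{3}$ ($M{\left(l \right)} = l^{2} l = l^{3}$)
$4 \cdot 3 \cdot 13 M{\left(H \right)} = 4 \cdot 3 \cdot 13 \left(24 - 8 \sqrt{7}\right)^{3} = 12 \cdot 13 \left(24 - 8 \sqrt{7}\right)^{3} = 156 \left(24 - 8 \sqrt{7}\right)^{3}$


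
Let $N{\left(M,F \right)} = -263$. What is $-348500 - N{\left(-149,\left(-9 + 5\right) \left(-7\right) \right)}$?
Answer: $-348237$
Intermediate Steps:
$-348500 - N{\left(-149,\left(-9 + 5\right) \left(-7\right) \right)} = -348500 - -263 = -348500 + 263 = -348237$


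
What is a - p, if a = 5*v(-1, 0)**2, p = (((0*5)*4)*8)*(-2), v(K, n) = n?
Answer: 0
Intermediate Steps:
p = 0 (p = ((0*4)*8)*(-2) = (0*8)*(-2) = 0*(-2) = 0)
a = 0 (a = 5*0**2 = 5*0 = 0)
a - p = 0 - 1*0 = 0 + 0 = 0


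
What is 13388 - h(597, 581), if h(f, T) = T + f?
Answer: 12210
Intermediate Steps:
13388 - h(597, 581) = 13388 - (581 + 597) = 13388 - 1*1178 = 13388 - 1178 = 12210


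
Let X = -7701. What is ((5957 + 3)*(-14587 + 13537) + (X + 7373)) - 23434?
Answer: -6281762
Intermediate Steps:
((5957 + 3)*(-14587 + 13537) + (X + 7373)) - 23434 = ((5957 + 3)*(-14587 + 13537) + (-7701 + 7373)) - 23434 = (5960*(-1050) - 328) - 23434 = (-6258000 - 328) - 23434 = -6258328 - 23434 = -6281762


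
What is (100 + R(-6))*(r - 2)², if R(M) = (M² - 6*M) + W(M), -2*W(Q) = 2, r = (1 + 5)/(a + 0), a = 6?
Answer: 171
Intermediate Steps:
r = 1 (r = (1 + 5)/(6 + 0) = 6/6 = 6*(⅙) = 1)
W(Q) = -1 (W(Q) = -½*2 = -1)
R(M) = -1 + M² - 6*M (R(M) = (M² - 6*M) - 1 = -1 + M² - 6*M)
(100 + R(-6))*(r - 2)² = (100 + (-1 + (-6)² - 6*(-6)))*(1 - 2)² = (100 + (-1 + 36 + 36))*(-1)² = (100 + 71)*1 = 171*1 = 171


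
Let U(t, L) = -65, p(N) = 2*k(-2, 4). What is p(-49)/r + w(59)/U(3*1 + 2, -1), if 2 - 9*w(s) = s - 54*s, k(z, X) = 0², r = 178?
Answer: -1043/195 ≈ -5.3487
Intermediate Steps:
k(z, X) = 0
p(N) = 0 (p(N) = 2*0 = 0)
w(s) = 2/9 + 53*s/9 (w(s) = 2/9 - (s - 54*s)/9 = 2/9 - (-53)*s/9 = 2/9 + 53*s/9)
p(-49)/r + w(59)/U(3*1 + 2, -1) = 0/178 + (2/9 + (53/9)*59)/(-65) = 0*(1/178) + (2/9 + 3127/9)*(-1/65) = 0 + (1043/3)*(-1/65) = 0 - 1043/195 = -1043/195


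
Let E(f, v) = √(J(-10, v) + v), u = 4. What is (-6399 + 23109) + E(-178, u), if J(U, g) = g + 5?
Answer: 16710 + √13 ≈ 16714.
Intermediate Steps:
J(U, g) = 5 + g
E(f, v) = √(5 + 2*v) (E(f, v) = √((5 + v) + v) = √(5 + 2*v))
(-6399 + 23109) + E(-178, u) = (-6399 + 23109) + √(5 + 2*4) = 16710 + √(5 + 8) = 16710 + √13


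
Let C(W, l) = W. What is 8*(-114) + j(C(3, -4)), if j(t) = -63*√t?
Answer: -912 - 63*√3 ≈ -1021.1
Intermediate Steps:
8*(-114) + j(C(3, -4)) = 8*(-114) - 63*√3 = -912 - 63*√3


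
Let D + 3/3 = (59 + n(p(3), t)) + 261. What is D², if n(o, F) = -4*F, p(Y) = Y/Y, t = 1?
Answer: 99225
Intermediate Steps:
p(Y) = 1
D = 315 (D = -1 + ((59 - 4*1) + 261) = -1 + ((59 - 4) + 261) = -1 + (55 + 261) = -1 + 316 = 315)
D² = 315² = 99225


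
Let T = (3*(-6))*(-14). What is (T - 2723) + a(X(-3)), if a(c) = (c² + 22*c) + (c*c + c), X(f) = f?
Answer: -2522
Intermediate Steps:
T = 252 (T = -18*(-14) = 252)
a(c) = 2*c² + 23*c (a(c) = (c² + 22*c) + (c² + c) = (c² + 22*c) + (c + c²) = 2*c² + 23*c)
(T - 2723) + a(X(-3)) = (252 - 2723) - 3*(23 + 2*(-3)) = -2471 - 3*(23 - 6) = -2471 - 3*17 = -2471 - 51 = -2522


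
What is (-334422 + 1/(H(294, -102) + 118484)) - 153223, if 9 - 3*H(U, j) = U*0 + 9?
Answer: -57778130179/118484 ≈ -4.8765e+5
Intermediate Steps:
H(U, j) = 0 (H(U, j) = 3 - (U*0 + 9)/3 = 3 - (0 + 9)/3 = 3 - ⅓*9 = 3 - 3 = 0)
(-334422 + 1/(H(294, -102) + 118484)) - 153223 = (-334422 + 1/(0 + 118484)) - 153223 = (-334422 + 1/118484) - 153223 = -39623656247/118484 - 153223 = -57778130179/118484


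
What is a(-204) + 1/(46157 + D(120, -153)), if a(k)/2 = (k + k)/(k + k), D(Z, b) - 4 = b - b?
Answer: 92323/46161 ≈ 2.0000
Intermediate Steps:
D(Z, b) = 4 (D(Z, b) = 4 + (b - b) = 4 + 0 = 4)
a(k) = 2 (a(k) = 2*((k + k)/(k + k)) = 2*((2*k)/((2*k))) = 2*((2*k)*(1/(2*k))) = 2*1 = 2)
a(-204) + 1/(46157 + D(120, -153)) = 2 + 1/(46157 + 4) = 2 + 1/46161 = 92323/46161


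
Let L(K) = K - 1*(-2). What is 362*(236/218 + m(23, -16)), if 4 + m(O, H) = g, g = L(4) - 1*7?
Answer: -154574/109 ≈ -1418.1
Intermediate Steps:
L(K) = 2 + K (L(K) = K + 2 = 2 + K)
g = -1 (g = (2 + 4) - 1*7 = 6 - 7 = -1)
m(O, H) = -5 (m(O, H) = -4 - 1 = -5)
362*(236/218 + m(23, -16)) = 362*(236/218 - 5) = 362*(236*(1/218) - 5) = 362*(118/109 - 5) = 362*(-427/109) = -154574/109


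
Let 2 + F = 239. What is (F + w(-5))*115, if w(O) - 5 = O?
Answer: 27255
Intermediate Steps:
F = 237 (F = -2 + 239 = 237)
w(O) = 5 + O
(F + w(-5))*115 = (237 + (5 - 5))*115 = (237 + 0)*115 = 237*115 = 27255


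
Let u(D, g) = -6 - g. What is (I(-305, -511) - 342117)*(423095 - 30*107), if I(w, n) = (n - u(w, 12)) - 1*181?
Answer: -143932799035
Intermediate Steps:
I(w, n) = -163 + n (I(w, n) = (n - (-6 - 1*12)) - 1*181 = (n - (-6 - 12)) - 181 = (n - 1*(-18)) - 181 = (n + 18) - 181 = (18 + n) - 181 = -163 + n)
(I(-305, -511) - 342117)*(423095 - 30*107) = ((-163 - 511) - 342117)*(423095 - 30*107) = (-674 - 342117)*(423095 - 3210) = -342791*419885 = -143932799035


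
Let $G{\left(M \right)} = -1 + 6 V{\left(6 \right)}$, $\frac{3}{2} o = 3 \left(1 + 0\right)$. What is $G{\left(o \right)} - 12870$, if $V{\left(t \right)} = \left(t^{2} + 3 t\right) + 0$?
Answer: $-12547$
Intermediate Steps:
$V{\left(t \right)} = t^{2} + 3 t$
$o = 2$ ($o = \frac{2 \cdot 3 \left(1 + 0\right)}{3} = \frac{2 \cdot 3 \cdot 1}{3} = \frac{2}{3} \cdot 3 = 2$)
$G{\left(M \right)} = 323$ ($G{\left(M \right)} = -1 + 6 \cdot 6 \left(3 + 6\right) = -1 + 6 \cdot 6 \cdot 9 = -1 + 6 \cdot 54 = -1 + 324 = 323$)
$G{\left(o \right)} - 12870 = 323 - 12870 = -12547$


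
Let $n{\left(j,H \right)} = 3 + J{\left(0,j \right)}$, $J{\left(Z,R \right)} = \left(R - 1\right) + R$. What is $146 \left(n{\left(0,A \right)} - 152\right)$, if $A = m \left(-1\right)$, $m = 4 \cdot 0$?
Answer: $-21900$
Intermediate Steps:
$m = 0$
$J{\left(Z,R \right)} = -1 + 2 R$ ($J{\left(Z,R \right)} = \left(-1 + R\right) + R = -1 + 2 R$)
$A = 0$ ($A = 0 \left(-1\right) = 0$)
$n{\left(j,H \right)} = 2 + 2 j$ ($n{\left(j,H \right)} = 3 + \left(-1 + 2 j\right) = 2 + 2 j$)
$146 \left(n{\left(0,A \right)} - 152\right) = 146 \left(\left(2 + 2 \cdot 0\right) - 152\right) = 146 \left(\left(2 + 0\right) - 152\right) = 146 \left(2 - 152\right) = 146 \left(-150\right) = -21900$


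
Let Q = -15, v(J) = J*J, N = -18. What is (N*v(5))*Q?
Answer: 6750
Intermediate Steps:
v(J) = J**2
(N*v(5))*Q = -18*5**2*(-15) = -18*25*(-15) = -450*(-15) = 6750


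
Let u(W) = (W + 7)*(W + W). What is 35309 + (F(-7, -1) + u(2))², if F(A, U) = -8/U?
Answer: 37245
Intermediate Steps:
u(W) = 2*W*(7 + W) (u(W) = (7 + W)*(2*W) = 2*W*(7 + W))
35309 + (F(-7, -1) + u(2))² = 35309 + (-8/(-1) + 2*2*(7 + 2))² = 35309 + (-8*(-1) + 2*2*9)² = 35309 + (8 + 36)² = 35309 + 44² = 35309 + 1936 = 37245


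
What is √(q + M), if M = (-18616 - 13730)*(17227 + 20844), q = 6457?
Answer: I*√1231438109 ≈ 35092.0*I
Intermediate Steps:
M = -1231444566 (M = -32346*38071 = -1231444566)
√(q + M) = √(6457 - 1231444566) = √(-1231438109) = I*√1231438109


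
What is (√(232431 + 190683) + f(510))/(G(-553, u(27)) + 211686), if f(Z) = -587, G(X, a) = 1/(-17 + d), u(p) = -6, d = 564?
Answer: -321089/115792243 + 547*√423114/115792243 ≈ 0.00029984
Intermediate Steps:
G(X, a) = 1/547 (G(X, a) = 1/(-17 + 564) = 1/547)
(√(232431 + 190683) + f(510))/(G(-553, u(27)) + 211686) = (√(232431 + 190683) - 587)/(1/547 + 211686) = (√423114 - 587)/(115792243/547) = (-587 + √423114)*(547/115792243) = -321089/115792243 + 547*√423114/115792243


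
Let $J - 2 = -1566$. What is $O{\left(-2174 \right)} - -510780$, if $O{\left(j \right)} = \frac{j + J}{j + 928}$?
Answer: $510783$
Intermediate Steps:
$J = -1564$ ($J = 2 - 1566 = -1564$)
$O{\left(j \right)} = \frac{-1564 + j}{928 + j}$ ($O{\left(j \right)} = \frac{j - 1564}{j + 928} = \frac{-1564 + j}{928 + j}$)
$O{\left(-2174 \right)} - -510780 = \frac{-1564 - 2174}{928 - 2174} - -510780 = \frac{1}{-1246} \left(-3738\right) + 510780 = \left(- \frac{1}{1246}\right) \left(-3738\right) + 510780 = 3 + 510780 = 510783$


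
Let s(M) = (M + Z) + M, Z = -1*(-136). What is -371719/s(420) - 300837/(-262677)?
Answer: -32449471617/85457584 ≈ -379.71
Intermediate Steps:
Z = 136
s(M) = 136 + 2*M (s(M) = (M + 136) + M = (136 + M) + M = 136 + 2*M)
-371719/s(420) - 300837/(-262677) = -371719/(136 + 2*420) - 300837/(-262677) = -371719/(136 + 840) - 300837*(-1/262677) = -371719/976 + 100279/87559 = -32449471617/85457584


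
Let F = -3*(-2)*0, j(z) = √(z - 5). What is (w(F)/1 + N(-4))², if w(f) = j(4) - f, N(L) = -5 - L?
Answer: (1 - I)² ≈ -2.0*I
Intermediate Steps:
j(z) = √(-5 + z)
F = 0 (F = 6*0 = 0)
w(f) = I - f (w(f) = √(-5 + 4) - f = √(-1) - f = I - f)
(w(F)/1 + N(-4))² = ((I - 1*0)/1 + (-5 - 1*(-4)))² = ((I + 0)*1 + (-5 + 4))² = (I*1 - 1)² = (I - 1)² = (-1 + I)²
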